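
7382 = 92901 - 85519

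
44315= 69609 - 25294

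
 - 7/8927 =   -  1 + 8920/8927 =- 0.00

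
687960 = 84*8190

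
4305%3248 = 1057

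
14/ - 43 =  - 1 + 29/43   =  -0.33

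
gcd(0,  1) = 1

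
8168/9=8168/9 = 907.56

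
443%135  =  38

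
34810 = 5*6962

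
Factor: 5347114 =2^1 *2673557^1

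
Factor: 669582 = 2^1 * 3^2*37199^1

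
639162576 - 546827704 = 92334872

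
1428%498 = 432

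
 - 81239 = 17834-99073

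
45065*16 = 721040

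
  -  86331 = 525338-611669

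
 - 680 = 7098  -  7778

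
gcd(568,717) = 1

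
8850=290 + 8560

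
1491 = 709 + 782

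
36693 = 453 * 81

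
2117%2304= 2117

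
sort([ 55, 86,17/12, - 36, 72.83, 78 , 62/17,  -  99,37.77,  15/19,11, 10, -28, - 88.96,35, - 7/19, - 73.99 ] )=[ - 99, - 88.96, - 73.99, - 36,-28 ,-7/19, 15/19,17/12, 62/17,10 , 11 , 35, 37.77, 55, 72.83,78, 86 ] 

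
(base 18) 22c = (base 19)1hc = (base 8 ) 1270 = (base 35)jv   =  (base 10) 696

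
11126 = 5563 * 2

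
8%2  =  0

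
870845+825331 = 1696176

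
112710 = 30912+81798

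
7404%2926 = 1552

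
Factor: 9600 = 2^7 * 3^1 * 5^2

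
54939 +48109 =103048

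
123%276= 123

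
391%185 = 21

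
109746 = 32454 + 77292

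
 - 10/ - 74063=10/74063 = 0.00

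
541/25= 21 + 16/25 =21.64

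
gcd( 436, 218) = 218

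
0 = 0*331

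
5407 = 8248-2841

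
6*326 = 1956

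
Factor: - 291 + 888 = 3^1 * 199^1= 597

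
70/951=70/951 = 0.07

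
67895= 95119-27224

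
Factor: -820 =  - 2^2*5^1*41^1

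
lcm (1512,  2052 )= 28728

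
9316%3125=3066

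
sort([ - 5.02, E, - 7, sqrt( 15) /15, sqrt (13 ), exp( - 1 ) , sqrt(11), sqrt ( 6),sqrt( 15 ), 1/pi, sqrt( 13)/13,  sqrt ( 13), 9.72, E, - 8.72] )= [ - 8.72, - 7, - 5.02,sqrt( 15)/15, sqrt( 13) /13, 1/pi,exp( - 1 ),sqrt( 6),E, E,sqrt(11),sqrt( 13 ), sqrt(13 ), sqrt(15 ), 9.72]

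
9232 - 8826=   406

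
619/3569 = 619/3569 = 0.17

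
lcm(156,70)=5460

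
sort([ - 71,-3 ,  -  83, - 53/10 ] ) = [ - 83,-71, - 53/10 ,-3 ] 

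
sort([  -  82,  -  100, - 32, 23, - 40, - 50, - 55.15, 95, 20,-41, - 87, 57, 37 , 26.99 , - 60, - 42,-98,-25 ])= [-100,- 98, - 87, - 82,  -  60,  -  55.15, - 50, - 42, - 41,-40, - 32, - 25, 20, 23,26.99,37,57,  95 ] 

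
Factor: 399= 3^1 *7^1*19^1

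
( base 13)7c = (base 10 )103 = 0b1100111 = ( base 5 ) 403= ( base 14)75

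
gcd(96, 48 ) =48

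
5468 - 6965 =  - 1497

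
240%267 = 240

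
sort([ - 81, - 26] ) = [ - 81, - 26] 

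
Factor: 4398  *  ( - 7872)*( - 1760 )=2^12*3^2*5^1*11^1*41^1*733^1 = 60933058560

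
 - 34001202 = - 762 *44621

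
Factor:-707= - 7^1*101^1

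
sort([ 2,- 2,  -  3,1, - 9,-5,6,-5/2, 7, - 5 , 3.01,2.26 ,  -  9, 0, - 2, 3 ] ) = [  -  9,-9,  -  5, - 5, - 3,-5/2, - 2, - 2,0,1,  2, 2.26,3 , 3.01, 6,7]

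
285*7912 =2254920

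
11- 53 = -42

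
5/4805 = 1/961  =  0.00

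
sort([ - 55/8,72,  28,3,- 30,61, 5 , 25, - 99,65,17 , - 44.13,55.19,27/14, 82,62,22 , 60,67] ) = [ - 99, - 44.13, - 30, - 55/8,  27/14,  3,5,17, 22, 25,28, 55.19,60, 61,62 , 65,67,72, 82] 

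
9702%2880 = 1062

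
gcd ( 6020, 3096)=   172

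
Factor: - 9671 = - 19^1*509^1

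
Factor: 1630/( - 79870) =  - 7^( - 2) = - 1/49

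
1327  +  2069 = 3396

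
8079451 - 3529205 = 4550246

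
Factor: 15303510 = 2^1*3^2*5^1*23^1*7393^1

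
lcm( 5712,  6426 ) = 51408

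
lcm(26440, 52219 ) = 2088760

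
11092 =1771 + 9321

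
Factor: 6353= 6353^1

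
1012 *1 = 1012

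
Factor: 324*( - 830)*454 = -2^4*3^4*5^1 * 83^1 * 227^1 = - 122089680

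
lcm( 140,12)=420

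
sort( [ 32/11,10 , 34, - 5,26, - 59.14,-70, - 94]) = [ - 94 , - 70,-59.14, -5,32/11, 10, 26,  34]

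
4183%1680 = 823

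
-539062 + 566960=27898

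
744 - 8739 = -7995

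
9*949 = 8541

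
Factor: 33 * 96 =3168= 2^5* 3^2*11^1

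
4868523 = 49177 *99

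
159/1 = 159= 159.00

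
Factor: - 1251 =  - 3^2*139^1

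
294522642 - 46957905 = 247564737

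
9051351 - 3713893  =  5337458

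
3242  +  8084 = 11326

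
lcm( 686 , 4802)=4802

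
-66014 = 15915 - 81929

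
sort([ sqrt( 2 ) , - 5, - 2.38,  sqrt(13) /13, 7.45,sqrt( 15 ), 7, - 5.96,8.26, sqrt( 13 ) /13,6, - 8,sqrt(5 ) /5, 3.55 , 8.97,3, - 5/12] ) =[-8,  -  5.96, - 5 , - 2.38, - 5/12,sqrt(13)/13,sqrt( 13 )/13,sqrt(5)/5,sqrt(2 ),3,3.55,sqrt( 15),6, 7,7.45,8.26, 8.97] 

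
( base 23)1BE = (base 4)30130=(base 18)284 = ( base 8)1434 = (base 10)796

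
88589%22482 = 21143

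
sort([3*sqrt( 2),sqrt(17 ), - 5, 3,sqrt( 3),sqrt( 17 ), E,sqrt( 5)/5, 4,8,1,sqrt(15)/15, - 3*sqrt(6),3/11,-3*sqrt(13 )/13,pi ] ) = [ - 3*sqrt ( 6), - 5, - 3*sqrt( 13)/13,  sqrt(15 )/15, 3/11,  sqrt( 5)/5,  1,  sqrt( 3),E,3,pi,4,sqrt(17),sqrt(17), 3*sqrt (2), 8 ]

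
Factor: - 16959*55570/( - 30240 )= 2^( - 4 )*3^ (-2 ) * 7^( -1) * 5557^1*5653^1= 31413721/1008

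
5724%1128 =84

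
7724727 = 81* 95367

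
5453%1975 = 1503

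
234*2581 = 603954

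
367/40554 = 367/40554 = 0.01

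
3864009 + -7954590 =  - 4090581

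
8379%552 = 99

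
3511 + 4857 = 8368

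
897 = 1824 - 927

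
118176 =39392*3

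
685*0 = 0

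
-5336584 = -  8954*596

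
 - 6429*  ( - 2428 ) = 15609612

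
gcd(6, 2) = 2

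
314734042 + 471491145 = 786225187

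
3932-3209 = 723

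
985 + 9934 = 10919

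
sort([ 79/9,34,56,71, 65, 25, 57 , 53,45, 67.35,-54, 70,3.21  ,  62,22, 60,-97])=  [ - 97,- 54,3.21,  79/9, 22, 25, 34 , 45, 53, 56, 57, 60, 62, 65,67.35,70, 71]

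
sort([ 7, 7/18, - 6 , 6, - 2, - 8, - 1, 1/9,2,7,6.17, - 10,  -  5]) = [ - 10, - 8,-6, - 5, - 2, - 1, 1/9,7/18,2,6,6.17,7,  7 ] 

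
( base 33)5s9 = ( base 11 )4879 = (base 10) 6378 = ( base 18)11C6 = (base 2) 1100011101010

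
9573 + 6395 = 15968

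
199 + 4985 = 5184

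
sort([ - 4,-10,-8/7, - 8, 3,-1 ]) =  [ - 10, - 8, - 4, - 8/7,-1,3 ]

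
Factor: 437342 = 2^1 * 17^1*19^1 * 677^1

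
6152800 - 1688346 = 4464454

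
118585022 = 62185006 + 56400016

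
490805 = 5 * 98161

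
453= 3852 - 3399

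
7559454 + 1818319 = 9377773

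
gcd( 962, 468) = 26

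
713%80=73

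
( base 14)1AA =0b101011010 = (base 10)346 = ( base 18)114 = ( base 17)136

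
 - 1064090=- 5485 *194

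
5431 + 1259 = 6690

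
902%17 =1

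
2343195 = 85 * 27567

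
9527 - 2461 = 7066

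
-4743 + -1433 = - 6176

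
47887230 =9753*4910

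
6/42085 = 6/42085 = 0.00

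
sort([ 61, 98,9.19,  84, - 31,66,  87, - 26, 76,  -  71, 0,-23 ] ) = [ - 71, -31,-26, - 23,0,9.19,61, 66,76 , 84, 87,  98 ]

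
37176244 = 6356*5849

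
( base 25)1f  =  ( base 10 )40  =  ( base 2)101000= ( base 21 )1j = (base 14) 2c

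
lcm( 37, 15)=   555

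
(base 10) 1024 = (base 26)1da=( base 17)394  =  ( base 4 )100000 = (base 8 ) 2000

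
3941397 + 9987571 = 13928968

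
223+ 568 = 791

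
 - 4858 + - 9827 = - 14685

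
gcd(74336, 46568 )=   8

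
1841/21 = 263/3=87.67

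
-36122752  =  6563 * ( - 5504)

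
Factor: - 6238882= -2^1*13^1*239957^1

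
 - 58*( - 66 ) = 3828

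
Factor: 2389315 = 5^1 * 477863^1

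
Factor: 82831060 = 2^2*5^1 * 13^1 * 318581^1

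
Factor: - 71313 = - 3^1*11^1 * 2161^1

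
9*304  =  2736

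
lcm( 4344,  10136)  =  30408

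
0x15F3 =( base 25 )8OJ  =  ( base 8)12763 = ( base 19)fae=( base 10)5619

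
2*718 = 1436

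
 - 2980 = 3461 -6441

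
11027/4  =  2756+ 3/4 = 2756.75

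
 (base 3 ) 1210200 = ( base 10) 1314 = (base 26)1OE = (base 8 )2442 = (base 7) 3555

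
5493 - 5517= - 24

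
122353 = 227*539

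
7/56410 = 7/56410= 0.00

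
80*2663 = 213040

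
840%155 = 65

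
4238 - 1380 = 2858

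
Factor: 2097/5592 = 2^( - 3)*3^1 = 3/8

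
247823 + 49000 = 296823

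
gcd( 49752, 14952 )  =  24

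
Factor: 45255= 3^1*5^1*7^1 *431^1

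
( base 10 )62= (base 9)68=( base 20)32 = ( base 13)4a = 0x3e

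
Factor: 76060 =2^2*5^1*3803^1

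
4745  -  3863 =882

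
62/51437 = 62/51437   =  0.00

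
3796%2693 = 1103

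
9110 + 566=9676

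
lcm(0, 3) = 0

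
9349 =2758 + 6591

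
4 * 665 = 2660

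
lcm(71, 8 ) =568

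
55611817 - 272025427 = - 216413610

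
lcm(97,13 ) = 1261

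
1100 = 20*55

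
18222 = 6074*3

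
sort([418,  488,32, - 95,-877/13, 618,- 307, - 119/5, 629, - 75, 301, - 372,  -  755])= [ - 755,-372, - 307, - 95, - 75, - 877/13, - 119/5,32,301, 418,488,  618,629] 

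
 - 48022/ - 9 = 5335 + 7/9= 5335.78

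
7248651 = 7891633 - 642982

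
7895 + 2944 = 10839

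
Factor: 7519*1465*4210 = 2^1*5^2*73^1*103^1*293^1*421^1 = 46374560350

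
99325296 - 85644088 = 13681208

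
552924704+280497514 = 833422218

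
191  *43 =8213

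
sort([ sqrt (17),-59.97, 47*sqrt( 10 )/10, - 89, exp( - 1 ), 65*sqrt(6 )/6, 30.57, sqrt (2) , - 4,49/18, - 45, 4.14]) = [ - 89, - 59.97, - 45,-4  ,  exp( - 1 ), sqrt ( 2), 49/18,sqrt ( 17 ) , 4.14, 47*sqrt( 10) /10,65*sqrt(6) /6 , 30.57]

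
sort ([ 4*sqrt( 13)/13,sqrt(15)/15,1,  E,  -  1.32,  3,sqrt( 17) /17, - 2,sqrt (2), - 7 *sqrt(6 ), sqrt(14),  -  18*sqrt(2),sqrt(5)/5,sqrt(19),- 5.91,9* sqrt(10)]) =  [ - 18*sqrt( 2 ), - 7*sqrt( 6),-5.91, - 2,- 1.32,  sqrt(17 ) /17,sqrt( 15)/15,sqrt(5) /5, 1, 4*sqrt( 13 ) /13, sqrt(2),E,  3,sqrt( 14 ),  sqrt (19 ),9*sqrt( 10)]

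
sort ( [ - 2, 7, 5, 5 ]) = [ - 2,5,5, 7]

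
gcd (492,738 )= 246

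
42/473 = 42/473 = 0.09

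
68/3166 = 34/1583 = 0.02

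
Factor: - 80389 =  -19^1*4231^1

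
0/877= 0 =0.00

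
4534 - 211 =4323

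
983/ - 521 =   -  2 + 59/521 = -1.89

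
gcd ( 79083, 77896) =1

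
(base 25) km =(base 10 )522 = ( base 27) J9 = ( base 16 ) 20A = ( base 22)11G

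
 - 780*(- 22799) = 17783220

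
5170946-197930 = 4973016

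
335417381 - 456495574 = -121078193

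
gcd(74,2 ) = 2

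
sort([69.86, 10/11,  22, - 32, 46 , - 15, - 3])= [ -32, - 15, - 3, 10/11, 22 , 46, 69.86] 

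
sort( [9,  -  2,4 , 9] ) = [ - 2,4, 9,9 ]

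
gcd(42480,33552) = 144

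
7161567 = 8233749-1072182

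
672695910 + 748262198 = 1420958108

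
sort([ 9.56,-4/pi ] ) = [ - 4/pi,9.56] 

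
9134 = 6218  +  2916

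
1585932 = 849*1868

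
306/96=51/16 = 3.19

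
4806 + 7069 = 11875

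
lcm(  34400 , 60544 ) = 1513600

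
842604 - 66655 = 775949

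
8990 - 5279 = 3711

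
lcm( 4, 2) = 4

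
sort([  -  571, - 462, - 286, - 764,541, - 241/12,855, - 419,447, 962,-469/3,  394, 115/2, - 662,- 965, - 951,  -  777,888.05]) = [ - 965, - 951,  -  777, - 764, - 662, - 571, - 462, - 419, - 286, - 469/3,- 241/12,115/2,394,447 , 541  ,  855,888.05,962]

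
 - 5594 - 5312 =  - 10906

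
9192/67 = 137 +13/67=137.19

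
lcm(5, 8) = 40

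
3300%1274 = 752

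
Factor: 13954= 2^1*6977^1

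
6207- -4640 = 10847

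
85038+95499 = 180537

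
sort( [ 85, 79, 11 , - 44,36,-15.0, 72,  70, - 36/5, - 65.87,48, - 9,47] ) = [ - 65.87 , - 44, - 15.0,  -  9, - 36/5, 11, 36, 47,48, 70, 72 , 79,  85]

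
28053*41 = 1150173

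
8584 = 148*58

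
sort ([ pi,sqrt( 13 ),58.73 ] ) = [pi , sqrt( 13),58.73]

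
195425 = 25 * 7817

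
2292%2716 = 2292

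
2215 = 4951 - 2736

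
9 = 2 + 7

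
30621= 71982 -41361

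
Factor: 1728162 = 2^1*3^3*32003^1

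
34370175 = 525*65467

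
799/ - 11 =  -  799/11 = - 72.64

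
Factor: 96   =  2^5*3^1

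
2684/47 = 57 + 5/47 = 57.11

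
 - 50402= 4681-55083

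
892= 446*2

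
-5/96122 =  - 5/96122= -  0.00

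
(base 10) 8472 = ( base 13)3b19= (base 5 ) 232342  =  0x2118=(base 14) 3132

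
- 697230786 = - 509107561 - 188123225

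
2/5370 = 1/2685 = 0.00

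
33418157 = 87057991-53639834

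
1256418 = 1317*954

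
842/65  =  842/65=12.95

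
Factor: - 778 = - 2^1 * 389^1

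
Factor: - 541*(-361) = 195301 = 19^2*541^1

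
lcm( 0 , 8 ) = 0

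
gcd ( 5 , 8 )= 1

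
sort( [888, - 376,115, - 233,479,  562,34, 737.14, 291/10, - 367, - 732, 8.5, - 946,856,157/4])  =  [  -  946,-732,-376, - 367, - 233,8.5,291/10,34 , 157/4,  115,479,562, 737.14, 856, 888 ] 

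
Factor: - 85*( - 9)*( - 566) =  - 432990 = - 2^1*3^2*5^1*17^1*283^1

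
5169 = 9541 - 4372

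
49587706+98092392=147680098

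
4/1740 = 1/435 = 0.00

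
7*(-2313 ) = -16191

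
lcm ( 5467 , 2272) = 174944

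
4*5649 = 22596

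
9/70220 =9/70220 = 0.00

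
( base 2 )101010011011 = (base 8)5233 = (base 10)2715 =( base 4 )222123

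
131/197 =131/197 = 0.66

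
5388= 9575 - 4187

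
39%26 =13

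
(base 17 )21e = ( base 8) 1141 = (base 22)15F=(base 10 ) 609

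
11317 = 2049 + 9268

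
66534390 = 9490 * 7011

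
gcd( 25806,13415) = 1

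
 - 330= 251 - 581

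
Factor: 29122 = 2^1 * 14561^1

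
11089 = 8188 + 2901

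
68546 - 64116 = 4430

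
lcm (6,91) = 546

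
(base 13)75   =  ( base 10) 96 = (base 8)140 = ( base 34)2S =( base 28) 3C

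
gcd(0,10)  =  10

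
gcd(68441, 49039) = 89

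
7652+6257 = 13909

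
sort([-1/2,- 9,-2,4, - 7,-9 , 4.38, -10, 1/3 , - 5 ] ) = [ - 10, - 9, - 9,-7,- 5, - 2,-1/2,1/3, 4,  4.38 ]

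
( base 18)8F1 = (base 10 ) 2863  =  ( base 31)2ub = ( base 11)2173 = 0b101100101111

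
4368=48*91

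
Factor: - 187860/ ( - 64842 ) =2^1*5^1*31^1*107^(  -  1 ) =310/107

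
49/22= 2 + 5/22=2.23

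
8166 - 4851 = 3315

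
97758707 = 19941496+77817211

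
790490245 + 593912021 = 1384402266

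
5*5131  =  25655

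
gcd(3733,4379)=1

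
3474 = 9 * 386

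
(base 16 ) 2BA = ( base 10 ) 698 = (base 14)37C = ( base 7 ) 2015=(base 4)22322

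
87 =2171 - 2084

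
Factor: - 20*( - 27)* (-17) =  - 2^2*3^3 * 5^1*17^1=   - 9180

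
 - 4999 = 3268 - 8267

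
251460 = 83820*3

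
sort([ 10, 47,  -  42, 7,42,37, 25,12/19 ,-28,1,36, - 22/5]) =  [-42 ,-28, - 22/5,12/19, 1, 7,10,25,36, 37,42, 47 ] 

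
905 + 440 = 1345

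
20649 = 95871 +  - 75222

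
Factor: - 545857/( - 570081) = 3^( - 1)*13^1*199^1*211^1 * 190027^( - 1)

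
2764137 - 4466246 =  - 1702109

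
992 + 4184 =5176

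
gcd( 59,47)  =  1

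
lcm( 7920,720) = 7920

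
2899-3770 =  - 871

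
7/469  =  1/67 = 0.01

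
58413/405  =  19471/135 = 144.23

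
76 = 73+3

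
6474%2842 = 790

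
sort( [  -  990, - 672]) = [-990, - 672 ] 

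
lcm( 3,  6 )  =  6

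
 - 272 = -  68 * 4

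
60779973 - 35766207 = 25013766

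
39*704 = 27456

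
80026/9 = 8891  +  7/9 = 8891.78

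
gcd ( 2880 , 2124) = 36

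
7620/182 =3810/91 =41.87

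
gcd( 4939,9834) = 11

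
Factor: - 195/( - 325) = 3/5  =  3^1*5^( - 1) 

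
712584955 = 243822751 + 468762204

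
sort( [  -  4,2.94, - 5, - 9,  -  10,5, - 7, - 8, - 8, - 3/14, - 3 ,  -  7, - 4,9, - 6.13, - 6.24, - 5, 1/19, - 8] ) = [ - 10,  -  9, - 8, - 8, - 8, - 7, - 7 ,  -  6.24,  -  6.13, - 5, - 5, - 4, - 4,  -  3, - 3/14,1/19,2.94,5, 9 ] 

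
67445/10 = 13489/2 = 6744.50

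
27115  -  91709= - 64594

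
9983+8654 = 18637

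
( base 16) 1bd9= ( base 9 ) 10701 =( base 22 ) eg1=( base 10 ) 7129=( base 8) 15731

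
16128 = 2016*8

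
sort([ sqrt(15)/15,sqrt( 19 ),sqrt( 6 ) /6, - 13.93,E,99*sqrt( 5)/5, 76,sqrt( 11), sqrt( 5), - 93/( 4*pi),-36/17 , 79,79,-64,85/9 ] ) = [ - 64, - 13.93, - 93/( 4*pi),-36/17,sqrt( 15 )/15, sqrt( 6)/6,sqrt( 5 ), E,sqrt(11),  sqrt( 19 ),85/9, 99 * sqrt( 5 ) /5,76,79,  79]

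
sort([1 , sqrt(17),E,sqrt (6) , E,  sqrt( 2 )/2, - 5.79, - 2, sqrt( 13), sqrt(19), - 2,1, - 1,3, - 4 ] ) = [ - 5.79, - 4, - 2, - 2, - 1, sqrt(2)/2,1,1,  sqrt( 6 ) , E,E,3,sqrt(13),sqrt(17),sqrt(19 ) ]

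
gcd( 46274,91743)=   1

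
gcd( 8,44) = 4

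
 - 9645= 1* ( - 9645 ) 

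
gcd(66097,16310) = 1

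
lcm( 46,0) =0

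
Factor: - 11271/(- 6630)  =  17/10 =2^ ( - 1) * 5^( - 1) * 17^1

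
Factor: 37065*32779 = 1214953635 = 3^1*5^1*7^1*353^1*32779^1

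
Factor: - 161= - 7^1*23^1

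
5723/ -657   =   - 5723/657 = - 8.71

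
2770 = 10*277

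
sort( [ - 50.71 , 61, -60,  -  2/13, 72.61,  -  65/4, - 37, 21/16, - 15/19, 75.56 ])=[ -60, - 50.71,-37, - 65/4, - 15/19, - 2/13,21/16, 61 , 72.61,75.56 ] 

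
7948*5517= 43849116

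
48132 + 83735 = 131867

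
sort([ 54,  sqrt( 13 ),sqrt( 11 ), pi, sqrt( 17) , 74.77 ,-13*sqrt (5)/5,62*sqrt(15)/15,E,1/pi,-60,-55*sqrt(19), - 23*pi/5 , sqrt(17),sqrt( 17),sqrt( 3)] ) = [ - 55*sqrt(19) , - 60 , - 23*pi/5, - 13*sqrt( 5 ) /5,1/pi, sqrt(3 ),  E, pi,sqrt(11), sqrt(13), sqrt( 17),sqrt( 17), sqrt(17 ),62*sqrt( 15)/15,54,74.77 ]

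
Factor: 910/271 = 2^1 * 5^1 * 7^1*13^1 * 271^(  -  1 )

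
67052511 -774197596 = -707145085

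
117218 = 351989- 234771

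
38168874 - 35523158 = 2645716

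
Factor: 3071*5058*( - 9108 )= - 141475638744  =  - 2^3 *3^4*11^1*23^1 * 37^1*83^1*281^1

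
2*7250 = 14500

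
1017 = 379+638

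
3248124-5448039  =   - 2199915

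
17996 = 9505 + 8491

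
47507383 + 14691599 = 62198982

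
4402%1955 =492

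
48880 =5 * 9776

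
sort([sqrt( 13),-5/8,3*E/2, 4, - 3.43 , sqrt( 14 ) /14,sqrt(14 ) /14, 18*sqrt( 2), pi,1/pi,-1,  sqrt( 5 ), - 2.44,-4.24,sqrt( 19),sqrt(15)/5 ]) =[ - 4.24, - 3.43,-2.44,  -  1, - 5/8, sqrt( 14)/14, sqrt( 14 )/14,1/pi,sqrt ( 15)/5,  sqrt( 5),  pi,  sqrt( 13), 4 , 3*E/2 , sqrt( 19),18*sqrt( 2 )]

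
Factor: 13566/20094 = 7^1*19^1*  197^( - 1)=133/197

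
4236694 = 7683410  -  3446716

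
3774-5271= - 1497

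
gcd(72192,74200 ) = 8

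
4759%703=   541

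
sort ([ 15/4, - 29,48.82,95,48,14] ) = [ - 29,  15/4,14, 48 , 48.82, 95 ] 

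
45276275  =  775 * 58421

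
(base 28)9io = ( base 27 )AAO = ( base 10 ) 7584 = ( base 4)1312200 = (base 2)1110110100000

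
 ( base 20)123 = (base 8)673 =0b110111011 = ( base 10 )443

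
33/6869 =33/6869  =  0.00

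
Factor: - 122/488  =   - 1/4=- 2^( - 2 ) 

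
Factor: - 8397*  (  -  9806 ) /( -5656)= - 2^( - 2)*3^3 * 7^( - 1)*101^( - 1 )*311^1*4903^1 = - 41170491/2828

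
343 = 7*49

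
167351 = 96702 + 70649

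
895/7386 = 895/7386 =0.12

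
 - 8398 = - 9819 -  - 1421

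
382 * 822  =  314004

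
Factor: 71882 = 2^1*127^1*283^1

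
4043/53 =76 + 15/53 =76.28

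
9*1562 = 14058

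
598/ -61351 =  - 598/61351 = - 0.01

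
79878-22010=57868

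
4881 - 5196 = -315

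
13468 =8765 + 4703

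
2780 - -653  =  3433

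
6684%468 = 132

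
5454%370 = 274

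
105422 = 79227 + 26195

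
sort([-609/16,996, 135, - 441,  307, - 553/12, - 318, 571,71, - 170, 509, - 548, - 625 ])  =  [-625,-548  ,- 441, - 318 , -170 , - 553/12 , -609/16,  71, 135 , 307, 509, 571,  996]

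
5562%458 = 66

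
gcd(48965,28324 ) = 1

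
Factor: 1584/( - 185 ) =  - 2^4 * 3^2*5^( - 1)*11^1 *37^( - 1 ) 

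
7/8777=7/8777 = 0.00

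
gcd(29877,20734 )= 1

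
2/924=1/462 =0.00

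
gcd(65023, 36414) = 7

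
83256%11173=5045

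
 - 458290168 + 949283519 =490993351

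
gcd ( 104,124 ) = 4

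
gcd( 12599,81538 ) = 1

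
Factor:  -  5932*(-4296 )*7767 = 197933233824 = 2^5*3^3*179^1*863^1*1483^1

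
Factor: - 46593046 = -2^1*83^1 * 280681^1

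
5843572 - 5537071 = 306501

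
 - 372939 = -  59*6321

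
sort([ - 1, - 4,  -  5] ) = [-5,-4, - 1 ]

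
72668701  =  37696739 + 34971962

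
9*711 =6399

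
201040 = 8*25130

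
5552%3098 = 2454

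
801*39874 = 31939074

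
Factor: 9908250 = 2^1*3^1*5^3*11^1 * 1201^1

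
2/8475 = 2/8475  =  0.00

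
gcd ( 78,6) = 6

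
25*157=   3925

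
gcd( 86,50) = 2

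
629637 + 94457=724094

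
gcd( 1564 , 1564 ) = 1564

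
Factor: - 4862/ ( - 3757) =2^1*11^1 * 17^ ( - 1 ) = 22/17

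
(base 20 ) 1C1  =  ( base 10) 641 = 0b1010000001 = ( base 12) 455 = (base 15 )2CB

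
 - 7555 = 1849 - 9404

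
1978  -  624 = 1354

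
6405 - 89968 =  - 83563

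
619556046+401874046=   1021430092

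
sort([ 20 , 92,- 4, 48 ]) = [ - 4, 20, 48 , 92]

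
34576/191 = 34576/191 = 181.03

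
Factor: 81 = 3^4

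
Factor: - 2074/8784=  -  17/72 = - 2^( - 3)*3^( - 2 )*17^1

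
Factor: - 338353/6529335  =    -  3^( - 1)*5^(-1 )*23^1*43^(  -  1) * 47^1 * 53^(-1)*191^(  -  1)*313^1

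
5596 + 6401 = 11997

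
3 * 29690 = 89070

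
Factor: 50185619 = 11^1*79^1*57751^1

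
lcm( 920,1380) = 2760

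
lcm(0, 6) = 0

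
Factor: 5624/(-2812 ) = -2 = -  2^1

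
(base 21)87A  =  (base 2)111001100101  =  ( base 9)5044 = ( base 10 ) 3685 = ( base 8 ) 7145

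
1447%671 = 105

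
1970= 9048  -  7078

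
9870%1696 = 1390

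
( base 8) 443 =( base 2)100100011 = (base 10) 291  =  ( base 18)g3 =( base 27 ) AL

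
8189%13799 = 8189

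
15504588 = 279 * 55572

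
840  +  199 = 1039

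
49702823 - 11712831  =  37989992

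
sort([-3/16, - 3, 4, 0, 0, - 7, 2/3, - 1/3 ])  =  [ - 7,  -  3, - 1/3, - 3/16, 0,  0 , 2/3, 4 ] 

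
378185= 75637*5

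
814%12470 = 814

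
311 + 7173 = 7484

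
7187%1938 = 1373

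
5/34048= 5/34048  =  0.00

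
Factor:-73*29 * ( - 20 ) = 2^2*5^1 * 29^1*73^1 = 42340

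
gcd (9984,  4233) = 3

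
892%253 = 133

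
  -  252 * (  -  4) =1008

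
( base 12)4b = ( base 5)214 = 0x3b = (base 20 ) 2J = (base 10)59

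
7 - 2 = 5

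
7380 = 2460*3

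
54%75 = 54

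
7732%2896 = 1940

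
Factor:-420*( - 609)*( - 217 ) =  - 2^2*3^2*5^1 * 7^3*29^1*31^1 = -55504260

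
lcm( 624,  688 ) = 26832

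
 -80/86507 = - 80/86507 = - 0.00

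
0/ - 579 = 0/1 = - 0.00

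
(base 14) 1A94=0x12e2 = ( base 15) 1674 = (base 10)4834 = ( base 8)11342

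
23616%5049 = 3420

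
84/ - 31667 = - 1 + 31583/31667= - 0.00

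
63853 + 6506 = 70359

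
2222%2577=2222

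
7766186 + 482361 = 8248547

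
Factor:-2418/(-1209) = 2^1 = 2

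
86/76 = 1 + 5/38 = 1.13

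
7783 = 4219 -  - 3564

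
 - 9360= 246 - 9606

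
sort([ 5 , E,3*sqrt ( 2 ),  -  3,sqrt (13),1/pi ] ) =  [-3,1/pi,E , sqrt( 13 ),3*sqrt( 2) , 5] 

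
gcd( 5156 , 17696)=4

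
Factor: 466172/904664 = 2^( - 1 )*7^1*16649^1 * 113083^( - 1) = 116543/226166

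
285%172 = 113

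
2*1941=3882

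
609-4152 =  - 3543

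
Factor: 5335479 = 3^2*163^1*3637^1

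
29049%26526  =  2523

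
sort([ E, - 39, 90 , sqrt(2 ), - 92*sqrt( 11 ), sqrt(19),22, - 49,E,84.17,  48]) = [ - 92*sqrt ( 11 ), - 49,-39, sqrt( 2),E, E,sqrt(19), 22, 48,84.17 , 90 ] 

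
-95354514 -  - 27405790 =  - 67948724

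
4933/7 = 4933/7=704.71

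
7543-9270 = - 1727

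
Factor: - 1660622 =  - 2^1*830311^1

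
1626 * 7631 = 12408006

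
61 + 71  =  132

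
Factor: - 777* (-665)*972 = 2^2* 3^6*5^1*7^2*19^1 * 37^1 = 502237260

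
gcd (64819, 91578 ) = 1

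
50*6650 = 332500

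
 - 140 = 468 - 608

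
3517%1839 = 1678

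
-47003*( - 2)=94006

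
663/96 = 6  +  29/32 = 6.91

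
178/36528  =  89/18264  =  0.00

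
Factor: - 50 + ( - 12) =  -62 = - 2^1*31^1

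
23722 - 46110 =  - 22388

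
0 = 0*495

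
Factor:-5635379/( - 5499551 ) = 17^(-1)*101^( - 1 )*283^1 *3203^ (-1)*19913^1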